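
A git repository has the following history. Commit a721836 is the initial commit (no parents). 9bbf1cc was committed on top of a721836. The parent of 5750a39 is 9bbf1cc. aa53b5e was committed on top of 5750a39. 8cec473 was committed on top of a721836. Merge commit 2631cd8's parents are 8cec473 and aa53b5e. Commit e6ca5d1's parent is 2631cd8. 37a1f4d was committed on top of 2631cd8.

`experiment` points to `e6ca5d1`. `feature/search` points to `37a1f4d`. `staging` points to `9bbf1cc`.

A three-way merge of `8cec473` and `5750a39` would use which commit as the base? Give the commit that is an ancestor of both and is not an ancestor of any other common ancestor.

Ancestors of 8cec473: {8cec473, a721836}.
Ancestors of 5750a39: {5750a39, 9bbf1cc, a721836}.
Common ancestors: {a721836}.
The only common ancestor is a721836, so it is the merge base.

a721836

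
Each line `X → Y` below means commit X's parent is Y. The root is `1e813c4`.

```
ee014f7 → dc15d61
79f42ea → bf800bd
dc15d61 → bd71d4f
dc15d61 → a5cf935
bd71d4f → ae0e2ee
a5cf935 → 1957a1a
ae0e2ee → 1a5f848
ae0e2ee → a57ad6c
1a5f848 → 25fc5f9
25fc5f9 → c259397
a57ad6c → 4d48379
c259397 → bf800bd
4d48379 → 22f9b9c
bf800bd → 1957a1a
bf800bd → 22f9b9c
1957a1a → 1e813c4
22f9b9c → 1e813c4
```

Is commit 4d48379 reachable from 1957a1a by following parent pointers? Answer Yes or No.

Ancestors of 1957a1a: {1957a1a, 1e813c4}.
4d48379 is not in that set, so it is not an ancestor of 1957a1a.

No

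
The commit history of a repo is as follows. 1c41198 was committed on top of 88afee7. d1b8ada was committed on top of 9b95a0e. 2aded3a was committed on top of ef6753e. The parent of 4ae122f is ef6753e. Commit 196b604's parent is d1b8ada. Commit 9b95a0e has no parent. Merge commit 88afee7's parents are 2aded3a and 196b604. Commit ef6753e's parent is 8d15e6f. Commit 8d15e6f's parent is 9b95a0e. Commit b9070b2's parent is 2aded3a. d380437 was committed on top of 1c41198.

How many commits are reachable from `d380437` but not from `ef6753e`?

6

Reachable from d380437: {196b604, 1c41198, 2aded3a, 88afee7, 8d15e6f, 9b95a0e, d1b8ada, d380437, ef6753e}.
Reachable from ef6753e: {8d15e6f, 9b95a0e, ef6753e}.
In d380437's history but not ef6753e's: {196b604, 1c41198, 2aded3a, 88afee7, d1b8ada, d380437} — 6 commits.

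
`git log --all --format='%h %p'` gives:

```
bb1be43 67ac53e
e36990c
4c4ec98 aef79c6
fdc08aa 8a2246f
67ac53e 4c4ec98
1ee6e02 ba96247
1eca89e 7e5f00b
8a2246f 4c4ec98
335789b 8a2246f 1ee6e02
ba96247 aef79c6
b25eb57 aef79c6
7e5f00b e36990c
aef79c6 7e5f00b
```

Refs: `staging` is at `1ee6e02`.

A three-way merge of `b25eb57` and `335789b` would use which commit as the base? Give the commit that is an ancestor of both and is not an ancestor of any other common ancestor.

Ancestors of b25eb57: {7e5f00b, aef79c6, b25eb57, e36990c}.
Ancestors of 335789b: {1ee6e02, 335789b, 4c4ec98, 7e5f00b, 8a2246f, aef79c6, ba96247, e36990c}.
Common ancestors: {7e5f00b, aef79c6, e36990c}.
Among these, aef79c6 is not an ancestor of any other common ancestor — it is the merge base.

aef79c6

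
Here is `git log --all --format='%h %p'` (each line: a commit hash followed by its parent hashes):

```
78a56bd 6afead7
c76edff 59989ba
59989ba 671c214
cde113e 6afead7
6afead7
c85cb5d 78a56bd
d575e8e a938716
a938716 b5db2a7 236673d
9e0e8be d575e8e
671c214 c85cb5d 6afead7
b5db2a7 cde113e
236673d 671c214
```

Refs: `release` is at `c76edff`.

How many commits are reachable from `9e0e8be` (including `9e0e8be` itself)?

10

Walking parent pointers from 9e0e8be: reachable set = {236673d, 671c214, 6afead7, 78a56bd, 9e0e8be, a938716, b5db2a7, c85cb5d, cde113e, d575e8e}.
That is 10 commits.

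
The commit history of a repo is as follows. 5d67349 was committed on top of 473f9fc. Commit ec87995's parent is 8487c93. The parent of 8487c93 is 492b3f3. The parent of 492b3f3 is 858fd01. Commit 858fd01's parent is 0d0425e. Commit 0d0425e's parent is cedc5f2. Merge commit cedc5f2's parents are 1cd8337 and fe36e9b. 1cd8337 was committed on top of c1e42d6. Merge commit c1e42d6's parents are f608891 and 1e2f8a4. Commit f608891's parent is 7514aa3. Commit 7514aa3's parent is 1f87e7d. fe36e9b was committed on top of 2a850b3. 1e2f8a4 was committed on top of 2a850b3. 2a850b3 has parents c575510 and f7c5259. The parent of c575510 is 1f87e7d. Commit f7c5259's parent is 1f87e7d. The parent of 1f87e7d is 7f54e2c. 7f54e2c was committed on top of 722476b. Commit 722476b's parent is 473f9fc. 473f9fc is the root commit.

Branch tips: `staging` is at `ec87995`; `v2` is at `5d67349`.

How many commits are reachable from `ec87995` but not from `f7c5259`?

Reachable from ec87995: {0d0425e, 1cd8337, 1e2f8a4, 1f87e7d, 2a850b3, 473f9fc, 492b3f3, 722476b, 7514aa3, 7f54e2c, 8487c93, 858fd01, c1e42d6, c575510, cedc5f2, ec87995, f608891, f7c5259, fe36e9b}.
Reachable from f7c5259: {1f87e7d, 473f9fc, 722476b, 7f54e2c, f7c5259}.
In ec87995's history but not f7c5259's: {0d0425e, 1cd8337, 1e2f8a4, 2a850b3, 492b3f3, 7514aa3, 8487c93, 858fd01, c1e42d6, c575510, cedc5f2, ec87995, f608891, fe36e9b} — 14 commits.

14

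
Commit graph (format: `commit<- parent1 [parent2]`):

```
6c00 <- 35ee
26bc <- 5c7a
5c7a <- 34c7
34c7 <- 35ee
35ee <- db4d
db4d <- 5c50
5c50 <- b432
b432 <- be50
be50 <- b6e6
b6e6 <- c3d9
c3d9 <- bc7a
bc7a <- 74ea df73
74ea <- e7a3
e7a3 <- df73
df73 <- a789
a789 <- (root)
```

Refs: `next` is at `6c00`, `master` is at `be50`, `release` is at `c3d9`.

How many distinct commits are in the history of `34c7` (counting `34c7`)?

13

Walking parent pointers from 34c7: reachable set = {34c7, 35ee, 5c50, 74ea, a789, b432, b6e6, bc7a, be50, c3d9, db4d, df73, e7a3}.
That is 13 commits.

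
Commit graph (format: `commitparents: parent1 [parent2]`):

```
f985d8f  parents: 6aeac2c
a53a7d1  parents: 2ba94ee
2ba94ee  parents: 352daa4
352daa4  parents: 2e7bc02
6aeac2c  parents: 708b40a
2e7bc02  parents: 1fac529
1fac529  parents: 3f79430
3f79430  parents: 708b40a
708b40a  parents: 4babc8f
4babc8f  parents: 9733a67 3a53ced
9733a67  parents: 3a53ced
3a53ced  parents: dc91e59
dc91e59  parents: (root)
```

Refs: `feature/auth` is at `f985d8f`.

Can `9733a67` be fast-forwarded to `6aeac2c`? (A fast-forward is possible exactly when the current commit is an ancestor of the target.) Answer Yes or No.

Yes

A fast-forward from 9733a67 to 6aeac2c is possible iff 9733a67 is an ancestor of 6aeac2c.
Ancestors of 6aeac2c: {3a53ced, 4babc8f, 6aeac2c, 708b40a, 9733a67, dc91e59}.
9733a67 is among them, so fast-forward is possible.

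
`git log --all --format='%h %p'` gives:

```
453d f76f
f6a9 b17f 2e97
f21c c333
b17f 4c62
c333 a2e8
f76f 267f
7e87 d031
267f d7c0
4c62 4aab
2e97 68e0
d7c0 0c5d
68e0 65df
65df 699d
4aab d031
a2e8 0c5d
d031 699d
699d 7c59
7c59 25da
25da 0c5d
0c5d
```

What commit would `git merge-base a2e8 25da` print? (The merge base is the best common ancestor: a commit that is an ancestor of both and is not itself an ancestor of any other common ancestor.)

0c5d

Ancestors of a2e8: {0c5d, a2e8}.
Ancestors of 25da: {0c5d, 25da}.
Common ancestors: {0c5d}.
The only common ancestor is 0c5d, so it is the merge base.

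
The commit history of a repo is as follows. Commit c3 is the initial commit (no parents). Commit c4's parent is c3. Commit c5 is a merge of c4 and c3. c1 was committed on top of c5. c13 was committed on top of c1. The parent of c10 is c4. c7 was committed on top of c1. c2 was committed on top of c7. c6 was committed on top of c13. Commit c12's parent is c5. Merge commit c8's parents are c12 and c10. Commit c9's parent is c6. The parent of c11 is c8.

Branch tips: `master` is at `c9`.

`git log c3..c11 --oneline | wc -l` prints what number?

Reachable from c11: {c10, c11, c12, c3, c4, c5, c8}.
Reachable from c3: {c3}.
In c11's history but not c3's: {c10, c11, c12, c4, c5, c8} — 6 commits.

6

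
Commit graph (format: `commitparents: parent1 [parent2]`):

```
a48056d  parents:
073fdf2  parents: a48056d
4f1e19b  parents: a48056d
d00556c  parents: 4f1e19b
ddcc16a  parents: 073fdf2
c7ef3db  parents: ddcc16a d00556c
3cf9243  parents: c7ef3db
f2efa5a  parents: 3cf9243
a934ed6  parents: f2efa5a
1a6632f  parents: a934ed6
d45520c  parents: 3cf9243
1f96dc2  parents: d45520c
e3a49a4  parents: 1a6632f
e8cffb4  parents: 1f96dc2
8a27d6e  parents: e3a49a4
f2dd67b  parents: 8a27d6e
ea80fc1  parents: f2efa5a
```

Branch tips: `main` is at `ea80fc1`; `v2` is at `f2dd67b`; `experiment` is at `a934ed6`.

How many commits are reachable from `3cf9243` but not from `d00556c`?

Reachable from 3cf9243: {073fdf2, 3cf9243, 4f1e19b, a48056d, c7ef3db, d00556c, ddcc16a}.
Reachable from d00556c: {4f1e19b, a48056d, d00556c}.
In 3cf9243's history but not d00556c's: {073fdf2, 3cf9243, c7ef3db, ddcc16a} — 4 commits.

4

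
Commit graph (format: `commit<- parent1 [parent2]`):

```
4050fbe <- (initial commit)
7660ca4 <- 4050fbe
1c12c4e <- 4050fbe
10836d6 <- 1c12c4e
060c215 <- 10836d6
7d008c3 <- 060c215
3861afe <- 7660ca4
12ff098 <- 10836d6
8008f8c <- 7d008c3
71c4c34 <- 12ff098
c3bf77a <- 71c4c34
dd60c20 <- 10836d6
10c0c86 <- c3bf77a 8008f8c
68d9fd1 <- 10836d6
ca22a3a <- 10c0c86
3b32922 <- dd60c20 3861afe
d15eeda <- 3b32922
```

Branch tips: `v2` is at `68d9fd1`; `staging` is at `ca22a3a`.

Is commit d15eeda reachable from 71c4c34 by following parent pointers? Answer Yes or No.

Ancestors of 71c4c34: {10836d6, 12ff098, 1c12c4e, 4050fbe, 71c4c34}.
d15eeda is not in that set, so it is not an ancestor of 71c4c34.

No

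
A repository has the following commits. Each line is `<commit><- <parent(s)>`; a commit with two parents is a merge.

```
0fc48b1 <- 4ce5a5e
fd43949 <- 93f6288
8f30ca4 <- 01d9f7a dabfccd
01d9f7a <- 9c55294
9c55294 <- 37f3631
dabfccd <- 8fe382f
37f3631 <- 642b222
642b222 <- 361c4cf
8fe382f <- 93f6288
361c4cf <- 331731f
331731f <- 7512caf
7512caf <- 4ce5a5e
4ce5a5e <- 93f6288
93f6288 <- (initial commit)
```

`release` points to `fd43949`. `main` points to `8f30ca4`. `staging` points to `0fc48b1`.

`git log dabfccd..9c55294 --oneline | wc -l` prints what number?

Reachable from 9c55294: {331731f, 361c4cf, 37f3631, 4ce5a5e, 642b222, 7512caf, 93f6288, 9c55294}.
Reachable from dabfccd: {8fe382f, 93f6288, dabfccd}.
In 9c55294's history but not dabfccd's: {331731f, 361c4cf, 37f3631, 4ce5a5e, 642b222, 7512caf, 9c55294} — 7 commits.

7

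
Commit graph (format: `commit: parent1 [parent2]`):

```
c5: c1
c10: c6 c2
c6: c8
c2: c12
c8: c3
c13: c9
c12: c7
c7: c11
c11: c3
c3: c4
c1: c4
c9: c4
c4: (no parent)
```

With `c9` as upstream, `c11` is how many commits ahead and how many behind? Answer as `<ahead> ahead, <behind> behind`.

2 ahead, 1 behind

Reachable from c11: {c11, c3, c4}.
Reachable from c9: {c4, c9}.
Only in c11's history (ahead): {c11, c3} — 2.
Only in c9's history (behind): {c9} — 1.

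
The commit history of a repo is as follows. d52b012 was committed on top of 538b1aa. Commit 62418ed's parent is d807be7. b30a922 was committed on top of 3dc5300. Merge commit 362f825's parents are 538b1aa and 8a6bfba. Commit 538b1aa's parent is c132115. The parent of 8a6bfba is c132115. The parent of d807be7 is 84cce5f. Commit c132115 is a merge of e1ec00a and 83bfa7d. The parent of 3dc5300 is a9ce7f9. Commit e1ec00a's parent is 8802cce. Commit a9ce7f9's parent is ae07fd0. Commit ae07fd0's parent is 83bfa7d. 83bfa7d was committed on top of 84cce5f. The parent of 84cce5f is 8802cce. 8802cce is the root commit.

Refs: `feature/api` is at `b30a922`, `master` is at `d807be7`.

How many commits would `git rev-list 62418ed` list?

Walking parent pointers from 62418ed: reachable set = {62418ed, 84cce5f, 8802cce, d807be7}.
That is 4 commits.

4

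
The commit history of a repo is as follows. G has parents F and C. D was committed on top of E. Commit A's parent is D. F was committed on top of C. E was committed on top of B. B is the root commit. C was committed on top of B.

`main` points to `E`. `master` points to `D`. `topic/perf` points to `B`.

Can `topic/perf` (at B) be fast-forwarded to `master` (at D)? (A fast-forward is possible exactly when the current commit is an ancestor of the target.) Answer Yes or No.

A fast-forward from B to D is possible iff B is an ancestor of D.
Ancestors of D: {B, D, E}.
B is among them, so fast-forward is possible.

Yes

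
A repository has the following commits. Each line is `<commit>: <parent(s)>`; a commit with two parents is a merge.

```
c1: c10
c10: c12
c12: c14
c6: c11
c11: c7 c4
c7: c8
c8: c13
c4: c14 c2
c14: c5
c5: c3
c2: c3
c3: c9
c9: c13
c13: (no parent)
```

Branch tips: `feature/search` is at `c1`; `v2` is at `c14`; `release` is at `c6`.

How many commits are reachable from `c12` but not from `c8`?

Reachable from c12: {c12, c13, c14, c3, c5, c9}.
Reachable from c8: {c13, c8}.
In c12's history but not c8's: {c12, c14, c3, c5, c9} — 5 commits.

5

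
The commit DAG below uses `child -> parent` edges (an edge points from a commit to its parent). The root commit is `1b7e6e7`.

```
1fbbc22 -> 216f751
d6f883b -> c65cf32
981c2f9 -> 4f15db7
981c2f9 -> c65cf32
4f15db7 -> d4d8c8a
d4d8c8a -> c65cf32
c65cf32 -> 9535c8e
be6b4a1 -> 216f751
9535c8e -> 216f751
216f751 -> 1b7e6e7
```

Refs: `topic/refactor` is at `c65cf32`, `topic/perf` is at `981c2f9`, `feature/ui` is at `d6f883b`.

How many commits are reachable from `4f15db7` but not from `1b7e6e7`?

Reachable from 4f15db7: {1b7e6e7, 216f751, 4f15db7, 9535c8e, c65cf32, d4d8c8a}.
Reachable from 1b7e6e7: {1b7e6e7}.
In 4f15db7's history but not 1b7e6e7's: {216f751, 4f15db7, 9535c8e, c65cf32, d4d8c8a} — 5 commits.

5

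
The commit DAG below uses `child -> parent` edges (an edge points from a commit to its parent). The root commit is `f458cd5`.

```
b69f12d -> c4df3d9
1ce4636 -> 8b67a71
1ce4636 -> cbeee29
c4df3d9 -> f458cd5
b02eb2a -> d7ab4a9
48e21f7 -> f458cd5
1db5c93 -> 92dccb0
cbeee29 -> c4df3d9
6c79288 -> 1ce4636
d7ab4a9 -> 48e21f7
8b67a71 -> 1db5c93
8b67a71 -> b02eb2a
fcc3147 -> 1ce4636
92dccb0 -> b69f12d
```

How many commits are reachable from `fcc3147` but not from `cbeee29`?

Reachable from fcc3147: {1ce4636, 1db5c93, 48e21f7, 8b67a71, 92dccb0, b02eb2a, b69f12d, c4df3d9, cbeee29, d7ab4a9, f458cd5, fcc3147}.
Reachable from cbeee29: {c4df3d9, cbeee29, f458cd5}.
In fcc3147's history but not cbeee29's: {1ce4636, 1db5c93, 48e21f7, 8b67a71, 92dccb0, b02eb2a, b69f12d, d7ab4a9, fcc3147} — 9 commits.

9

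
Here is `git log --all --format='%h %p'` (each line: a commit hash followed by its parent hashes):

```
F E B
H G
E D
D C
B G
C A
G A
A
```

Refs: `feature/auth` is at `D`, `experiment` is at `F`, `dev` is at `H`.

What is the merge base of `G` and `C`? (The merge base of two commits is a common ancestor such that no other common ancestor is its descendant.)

A

Ancestors of G: {A, G}.
Ancestors of C: {A, C}.
Common ancestors: {A}.
The only common ancestor is A, so it is the merge base.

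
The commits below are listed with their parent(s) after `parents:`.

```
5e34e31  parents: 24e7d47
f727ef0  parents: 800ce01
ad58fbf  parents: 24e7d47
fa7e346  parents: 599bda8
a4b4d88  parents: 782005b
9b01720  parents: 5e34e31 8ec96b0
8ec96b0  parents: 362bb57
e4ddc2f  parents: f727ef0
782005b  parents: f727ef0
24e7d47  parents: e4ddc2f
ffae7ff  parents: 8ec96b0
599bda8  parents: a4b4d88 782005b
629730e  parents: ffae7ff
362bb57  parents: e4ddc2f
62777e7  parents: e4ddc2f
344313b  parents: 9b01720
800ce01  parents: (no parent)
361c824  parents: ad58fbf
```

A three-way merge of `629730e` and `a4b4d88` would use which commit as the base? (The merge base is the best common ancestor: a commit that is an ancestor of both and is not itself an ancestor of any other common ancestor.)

f727ef0

Ancestors of 629730e: {362bb57, 629730e, 800ce01, 8ec96b0, e4ddc2f, f727ef0, ffae7ff}.
Ancestors of a4b4d88: {782005b, 800ce01, a4b4d88, f727ef0}.
Common ancestors: {800ce01, f727ef0}.
Among these, f727ef0 is not an ancestor of any other common ancestor — it is the merge base.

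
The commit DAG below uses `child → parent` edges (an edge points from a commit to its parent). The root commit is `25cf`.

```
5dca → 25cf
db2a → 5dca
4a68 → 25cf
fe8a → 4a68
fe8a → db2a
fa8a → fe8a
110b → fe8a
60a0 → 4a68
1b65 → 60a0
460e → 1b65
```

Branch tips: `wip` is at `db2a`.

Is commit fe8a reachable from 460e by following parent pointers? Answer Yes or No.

No

Ancestors of 460e: {1b65, 25cf, 460e, 4a68, 60a0}.
fe8a is not in that set, so it is not an ancestor of 460e.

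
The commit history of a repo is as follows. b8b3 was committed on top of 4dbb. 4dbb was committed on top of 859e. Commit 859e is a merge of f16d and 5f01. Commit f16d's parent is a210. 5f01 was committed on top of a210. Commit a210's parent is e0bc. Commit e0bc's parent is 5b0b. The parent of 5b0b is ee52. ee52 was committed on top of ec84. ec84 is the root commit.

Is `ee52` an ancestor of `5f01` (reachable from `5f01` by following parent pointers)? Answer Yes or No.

Ancestors of 5f01 (commits reachable by following parents): {5b0b, 5f01, a210, e0bc, ec84, ee52}.
ee52 is in that set, so it is an ancestor of 5f01.

Yes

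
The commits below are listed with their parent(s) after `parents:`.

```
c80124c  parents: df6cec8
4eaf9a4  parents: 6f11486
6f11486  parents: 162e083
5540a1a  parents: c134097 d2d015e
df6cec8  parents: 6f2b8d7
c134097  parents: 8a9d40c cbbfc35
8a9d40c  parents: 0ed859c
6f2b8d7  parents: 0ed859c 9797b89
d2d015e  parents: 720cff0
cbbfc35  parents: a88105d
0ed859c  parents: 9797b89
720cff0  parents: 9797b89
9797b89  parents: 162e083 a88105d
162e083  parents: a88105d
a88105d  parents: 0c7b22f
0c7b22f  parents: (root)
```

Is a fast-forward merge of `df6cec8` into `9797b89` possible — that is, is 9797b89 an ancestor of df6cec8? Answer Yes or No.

Yes

A fast-forward from 9797b89 to df6cec8 is possible iff 9797b89 is an ancestor of df6cec8.
Ancestors of df6cec8: {0c7b22f, 0ed859c, 162e083, 6f2b8d7, 9797b89, a88105d, df6cec8}.
9797b89 is among them, so fast-forward is possible.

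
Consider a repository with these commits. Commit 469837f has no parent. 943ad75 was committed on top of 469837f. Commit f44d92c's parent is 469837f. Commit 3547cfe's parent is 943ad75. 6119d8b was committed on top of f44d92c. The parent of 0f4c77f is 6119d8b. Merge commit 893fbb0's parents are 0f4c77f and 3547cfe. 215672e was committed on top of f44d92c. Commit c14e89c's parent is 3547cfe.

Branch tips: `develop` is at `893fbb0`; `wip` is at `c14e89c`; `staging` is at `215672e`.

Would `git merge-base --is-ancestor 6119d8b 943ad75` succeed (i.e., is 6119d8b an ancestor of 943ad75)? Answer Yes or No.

Ancestors of 943ad75: {469837f, 943ad75}.
6119d8b is not in that set, so it is not an ancestor of 943ad75.

No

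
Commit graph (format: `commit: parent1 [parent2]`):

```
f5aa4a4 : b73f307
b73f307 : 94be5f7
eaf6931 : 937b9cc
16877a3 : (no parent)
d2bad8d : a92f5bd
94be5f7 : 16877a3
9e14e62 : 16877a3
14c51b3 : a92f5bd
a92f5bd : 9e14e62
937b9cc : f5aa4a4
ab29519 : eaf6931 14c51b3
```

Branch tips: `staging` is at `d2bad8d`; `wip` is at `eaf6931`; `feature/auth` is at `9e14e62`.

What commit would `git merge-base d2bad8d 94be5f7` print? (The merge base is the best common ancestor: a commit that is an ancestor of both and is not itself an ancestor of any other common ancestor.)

16877a3

Ancestors of d2bad8d: {16877a3, 9e14e62, a92f5bd, d2bad8d}.
Ancestors of 94be5f7: {16877a3, 94be5f7}.
Common ancestors: {16877a3}.
The only common ancestor is 16877a3, so it is the merge base.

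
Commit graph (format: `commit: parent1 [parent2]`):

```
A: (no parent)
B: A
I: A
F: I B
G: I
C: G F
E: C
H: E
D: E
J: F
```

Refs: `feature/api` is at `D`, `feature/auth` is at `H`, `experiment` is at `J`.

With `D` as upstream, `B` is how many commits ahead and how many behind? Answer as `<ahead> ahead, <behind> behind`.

Reachable from B: {A, B}.
Reachable from D: {A, B, C, D, E, F, G, I}.
Only in B's history (ahead): {} — 0.
Only in D's history (behind): {C, D, E, F, G, I} — 6.

0 ahead, 6 behind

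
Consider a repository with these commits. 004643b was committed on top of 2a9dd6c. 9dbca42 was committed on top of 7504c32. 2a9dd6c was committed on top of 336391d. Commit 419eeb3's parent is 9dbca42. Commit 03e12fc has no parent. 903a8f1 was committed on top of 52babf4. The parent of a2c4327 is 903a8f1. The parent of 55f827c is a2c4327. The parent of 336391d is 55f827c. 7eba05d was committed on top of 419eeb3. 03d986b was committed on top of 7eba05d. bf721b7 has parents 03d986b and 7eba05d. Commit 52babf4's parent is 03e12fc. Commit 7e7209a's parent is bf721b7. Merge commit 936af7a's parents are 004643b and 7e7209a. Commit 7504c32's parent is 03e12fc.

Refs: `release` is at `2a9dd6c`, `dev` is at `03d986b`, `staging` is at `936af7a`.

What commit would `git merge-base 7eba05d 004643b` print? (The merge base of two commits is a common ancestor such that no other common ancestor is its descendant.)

03e12fc

Ancestors of 7eba05d: {03e12fc, 419eeb3, 7504c32, 7eba05d, 9dbca42}.
Ancestors of 004643b: {004643b, 03e12fc, 2a9dd6c, 336391d, 52babf4, 55f827c, 903a8f1, a2c4327}.
Common ancestors: {03e12fc}.
The only common ancestor is 03e12fc, so it is the merge base.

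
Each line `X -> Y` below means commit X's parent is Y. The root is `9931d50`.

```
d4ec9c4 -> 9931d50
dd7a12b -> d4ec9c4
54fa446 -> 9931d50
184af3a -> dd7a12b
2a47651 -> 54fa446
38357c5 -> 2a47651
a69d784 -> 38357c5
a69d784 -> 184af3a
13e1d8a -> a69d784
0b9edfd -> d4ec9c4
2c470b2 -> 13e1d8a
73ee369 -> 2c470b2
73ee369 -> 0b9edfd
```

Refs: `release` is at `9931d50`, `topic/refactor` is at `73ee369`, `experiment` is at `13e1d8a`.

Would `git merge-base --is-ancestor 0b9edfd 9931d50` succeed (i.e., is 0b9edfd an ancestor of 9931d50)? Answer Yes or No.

Ancestors of 9931d50: {9931d50}.
0b9edfd is not in that set, so it is not an ancestor of 9931d50.

No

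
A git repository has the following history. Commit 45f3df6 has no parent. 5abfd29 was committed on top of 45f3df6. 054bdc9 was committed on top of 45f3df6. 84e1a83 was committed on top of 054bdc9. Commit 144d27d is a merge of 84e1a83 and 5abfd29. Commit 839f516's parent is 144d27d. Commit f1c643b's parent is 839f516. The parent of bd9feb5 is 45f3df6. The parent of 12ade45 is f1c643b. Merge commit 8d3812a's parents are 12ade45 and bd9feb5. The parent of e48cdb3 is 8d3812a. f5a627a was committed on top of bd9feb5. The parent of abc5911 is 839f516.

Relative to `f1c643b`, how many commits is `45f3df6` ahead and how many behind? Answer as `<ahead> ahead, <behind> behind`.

0 ahead, 6 behind

Reachable from 45f3df6: {45f3df6}.
Reachable from f1c643b: {054bdc9, 144d27d, 45f3df6, 5abfd29, 839f516, 84e1a83, f1c643b}.
Only in 45f3df6's history (ahead): {} — 0.
Only in f1c643b's history (behind): {054bdc9, 144d27d, 5abfd29, 839f516, 84e1a83, f1c643b} — 6.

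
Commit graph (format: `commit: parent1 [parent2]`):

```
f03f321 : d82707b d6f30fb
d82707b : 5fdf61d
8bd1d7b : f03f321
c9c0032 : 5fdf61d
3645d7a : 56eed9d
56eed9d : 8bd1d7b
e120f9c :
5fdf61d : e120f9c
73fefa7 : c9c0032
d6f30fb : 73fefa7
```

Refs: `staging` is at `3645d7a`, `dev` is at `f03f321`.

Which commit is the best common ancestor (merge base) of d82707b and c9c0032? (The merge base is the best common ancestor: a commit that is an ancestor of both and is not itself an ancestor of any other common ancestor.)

Ancestors of d82707b: {5fdf61d, d82707b, e120f9c}.
Ancestors of c9c0032: {5fdf61d, c9c0032, e120f9c}.
Common ancestors: {5fdf61d, e120f9c}.
Among these, 5fdf61d is not an ancestor of any other common ancestor — it is the merge base.

5fdf61d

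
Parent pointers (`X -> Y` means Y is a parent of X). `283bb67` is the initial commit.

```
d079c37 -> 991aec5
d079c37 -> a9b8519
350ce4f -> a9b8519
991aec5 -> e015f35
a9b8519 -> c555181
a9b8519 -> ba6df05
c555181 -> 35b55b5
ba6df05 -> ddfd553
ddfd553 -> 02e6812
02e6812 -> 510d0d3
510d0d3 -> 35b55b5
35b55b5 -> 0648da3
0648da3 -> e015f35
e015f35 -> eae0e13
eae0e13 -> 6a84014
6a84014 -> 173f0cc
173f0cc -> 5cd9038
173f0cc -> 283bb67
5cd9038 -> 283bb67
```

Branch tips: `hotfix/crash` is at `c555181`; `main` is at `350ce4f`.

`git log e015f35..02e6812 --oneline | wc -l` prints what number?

4

Reachable from 02e6812: {02e6812, 0648da3, 173f0cc, 283bb67, 35b55b5, 510d0d3, 5cd9038, 6a84014, e015f35, eae0e13}.
Reachable from e015f35: {173f0cc, 283bb67, 5cd9038, 6a84014, e015f35, eae0e13}.
In 02e6812's history but not e015f35's: {02e6812, 0648da3, 35b55b5, 510d0d3} — 4 commits.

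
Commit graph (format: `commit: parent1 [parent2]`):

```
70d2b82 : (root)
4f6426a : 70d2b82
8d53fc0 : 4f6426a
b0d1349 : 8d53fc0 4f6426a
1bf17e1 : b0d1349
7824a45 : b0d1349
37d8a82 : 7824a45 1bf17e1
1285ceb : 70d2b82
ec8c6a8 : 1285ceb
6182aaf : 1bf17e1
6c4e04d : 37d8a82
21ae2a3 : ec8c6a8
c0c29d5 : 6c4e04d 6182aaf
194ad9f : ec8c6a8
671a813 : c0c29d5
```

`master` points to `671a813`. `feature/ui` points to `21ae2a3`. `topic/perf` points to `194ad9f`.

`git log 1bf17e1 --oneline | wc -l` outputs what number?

Walking parent pointers from 1bf17e1: reachable set = {1bf17e1, 4f6426a, 70d2b82, 8d53fc0, b0d1349}.
That is 5 commits.

5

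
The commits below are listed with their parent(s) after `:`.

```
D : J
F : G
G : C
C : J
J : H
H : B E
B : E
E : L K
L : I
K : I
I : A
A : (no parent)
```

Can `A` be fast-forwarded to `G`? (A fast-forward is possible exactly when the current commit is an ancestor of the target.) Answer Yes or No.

Yes

A fast-forward from A to G is possible iff A is an ancestor of G.
Ancestors of G: {A, B, C, E, G, H, I, J, K, L}.
A is among them, so fast-forward is possible.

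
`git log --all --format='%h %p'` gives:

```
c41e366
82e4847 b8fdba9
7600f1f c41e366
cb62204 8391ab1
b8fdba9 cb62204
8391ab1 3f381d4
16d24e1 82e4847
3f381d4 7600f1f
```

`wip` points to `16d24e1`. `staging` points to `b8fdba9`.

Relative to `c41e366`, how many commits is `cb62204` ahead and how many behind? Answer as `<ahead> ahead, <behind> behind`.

Reachable from cb62204: {3f381d4, 7600f1f, 8391ab1, c41e366, cb62204}.
Reachable from c41e366: {c41e366}.
Only in cb62204's history (ahead): {3f381d4, 7600f1f, 8391ab1, cb62204} — 4.
Only in c41e366's history (behind): {} — 0.

4 ahead, 0 behind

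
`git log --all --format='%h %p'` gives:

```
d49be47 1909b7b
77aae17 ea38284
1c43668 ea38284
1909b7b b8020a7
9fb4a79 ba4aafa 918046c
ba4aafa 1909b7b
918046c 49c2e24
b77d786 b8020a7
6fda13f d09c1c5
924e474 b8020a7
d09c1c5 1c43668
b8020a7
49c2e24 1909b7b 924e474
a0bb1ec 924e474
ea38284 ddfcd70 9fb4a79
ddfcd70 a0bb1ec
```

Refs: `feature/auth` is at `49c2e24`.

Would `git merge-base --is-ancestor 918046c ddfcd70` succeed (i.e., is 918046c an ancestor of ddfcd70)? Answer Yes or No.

No

Ancestors of ddfcd70: {924e474, a0bb1ec, b8020a7, ddfcd70}.
918046c is not in that set, so it is not an ancestor of ddfcd70.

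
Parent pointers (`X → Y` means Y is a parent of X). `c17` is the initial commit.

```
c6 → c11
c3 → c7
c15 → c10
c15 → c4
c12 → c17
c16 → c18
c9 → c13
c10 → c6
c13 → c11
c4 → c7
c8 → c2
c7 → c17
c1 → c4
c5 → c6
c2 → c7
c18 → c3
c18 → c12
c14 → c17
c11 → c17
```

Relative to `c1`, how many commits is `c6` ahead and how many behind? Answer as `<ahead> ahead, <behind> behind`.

2 ahead, 3 behind

Reachable from c6: {c11, c17, c6}.
Reachable from c1: {c1, c17, c4, c7}.
Only in c6's history (ahead): {c11, c6} — 2.
Only in c1's history (behind): {c1, c4, c7} — 3.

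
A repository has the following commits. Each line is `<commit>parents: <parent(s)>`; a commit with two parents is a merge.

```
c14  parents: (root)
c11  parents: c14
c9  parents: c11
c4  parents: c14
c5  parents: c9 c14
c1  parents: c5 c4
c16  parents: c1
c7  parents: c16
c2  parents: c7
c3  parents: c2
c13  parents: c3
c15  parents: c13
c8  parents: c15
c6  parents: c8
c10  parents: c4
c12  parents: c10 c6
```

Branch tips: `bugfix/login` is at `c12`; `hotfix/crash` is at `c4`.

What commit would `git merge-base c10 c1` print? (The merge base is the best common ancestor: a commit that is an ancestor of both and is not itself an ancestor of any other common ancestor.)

c4

Ancestors of c10: {c10, c14, c4}.
Ancestors of c1: {c1, c11, c14, c4, c5, c9}.
Common ancestors: {c14, c4}.
Among these, c4 is not an ancestor of any other common ancestor — it is the merge base.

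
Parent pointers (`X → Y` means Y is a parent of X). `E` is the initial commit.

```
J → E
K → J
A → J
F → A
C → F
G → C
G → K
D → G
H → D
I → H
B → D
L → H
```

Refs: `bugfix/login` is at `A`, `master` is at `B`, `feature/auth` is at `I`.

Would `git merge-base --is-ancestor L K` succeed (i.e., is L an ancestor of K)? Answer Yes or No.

No

Ancestors of K: {E, J, K}.
L is not in that set, so it is not an ancestor of K.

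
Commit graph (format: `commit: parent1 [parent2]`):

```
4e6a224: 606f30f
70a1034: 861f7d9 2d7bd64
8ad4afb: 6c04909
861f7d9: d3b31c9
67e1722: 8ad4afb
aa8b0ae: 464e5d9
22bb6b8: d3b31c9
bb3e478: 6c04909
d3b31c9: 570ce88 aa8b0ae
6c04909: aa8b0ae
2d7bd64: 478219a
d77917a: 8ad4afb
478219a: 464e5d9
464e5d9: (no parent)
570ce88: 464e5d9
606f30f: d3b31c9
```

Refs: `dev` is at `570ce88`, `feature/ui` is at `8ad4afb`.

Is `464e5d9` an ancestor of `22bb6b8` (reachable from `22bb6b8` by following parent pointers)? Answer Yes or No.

Yes

Ancestors of 22bb6b8 (commits reachable by following parents): {22bb6b8, 464e5d9, 570ce88, aa8b0ae, d3b31c9}.
464e5d9 is in that set, so it is an ancestor of 22bb6b8.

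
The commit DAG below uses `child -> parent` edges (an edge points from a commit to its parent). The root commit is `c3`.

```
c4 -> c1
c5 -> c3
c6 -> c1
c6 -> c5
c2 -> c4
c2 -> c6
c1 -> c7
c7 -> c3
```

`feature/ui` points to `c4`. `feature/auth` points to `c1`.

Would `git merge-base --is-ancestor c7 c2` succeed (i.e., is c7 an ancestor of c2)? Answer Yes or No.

Yes

Ancestors of c2 (commits reachable by following parents): {c1, c2, c3, c4, c5, c6, c7}.
c7 is in that set, so it is an ancestor of c2.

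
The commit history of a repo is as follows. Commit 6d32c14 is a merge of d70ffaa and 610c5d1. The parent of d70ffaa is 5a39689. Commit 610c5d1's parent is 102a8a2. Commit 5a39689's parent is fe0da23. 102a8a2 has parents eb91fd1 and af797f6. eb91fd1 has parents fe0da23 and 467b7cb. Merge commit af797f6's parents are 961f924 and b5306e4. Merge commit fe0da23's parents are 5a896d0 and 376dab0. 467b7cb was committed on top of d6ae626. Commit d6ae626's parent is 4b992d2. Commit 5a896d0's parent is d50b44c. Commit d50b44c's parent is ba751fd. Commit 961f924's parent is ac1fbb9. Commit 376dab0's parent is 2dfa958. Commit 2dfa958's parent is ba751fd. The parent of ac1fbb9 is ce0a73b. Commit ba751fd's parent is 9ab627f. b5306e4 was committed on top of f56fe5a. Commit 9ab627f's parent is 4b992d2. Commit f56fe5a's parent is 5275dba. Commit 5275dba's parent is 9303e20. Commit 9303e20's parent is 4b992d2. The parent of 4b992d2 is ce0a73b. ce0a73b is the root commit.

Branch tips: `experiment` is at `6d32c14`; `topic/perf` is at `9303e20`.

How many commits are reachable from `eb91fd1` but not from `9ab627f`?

9

Reachable from eb91fd1: {2dfa958, 376dab0, 467b7cb, 4b992d2, 5a896d0, 9ab627f, ba751fd, ce0a73b, d50b44c, d6ae626, eb91fd1, fe0da23}.
Reachable from 9ab627f: {4b992d2, 9ab627f, ce0a73b}.
In eb91fd1's history but not 9ab627f's: {2dfa958, 376dab0, 467b7cb, 5a896d0, ba751fd, d50b44c, d6ae626, eb91fd1, fe0da23} — 9 commits.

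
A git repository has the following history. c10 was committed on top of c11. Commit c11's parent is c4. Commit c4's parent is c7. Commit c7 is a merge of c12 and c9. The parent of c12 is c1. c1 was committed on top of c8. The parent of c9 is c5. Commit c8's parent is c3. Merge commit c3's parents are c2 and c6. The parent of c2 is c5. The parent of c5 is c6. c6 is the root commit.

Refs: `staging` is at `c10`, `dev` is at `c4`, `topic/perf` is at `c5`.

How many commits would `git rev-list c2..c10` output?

9

Reachable from c10: {c1, c10, c11, c12, c2, c3, c4, c5, c6, c7, c8, c9}.
Reachable from c2: {c2, c5, c6}.
In c10's history but not c2's: {c1, c10, c11, c12, c3, c4, c7, c8, c9} — 9 commits.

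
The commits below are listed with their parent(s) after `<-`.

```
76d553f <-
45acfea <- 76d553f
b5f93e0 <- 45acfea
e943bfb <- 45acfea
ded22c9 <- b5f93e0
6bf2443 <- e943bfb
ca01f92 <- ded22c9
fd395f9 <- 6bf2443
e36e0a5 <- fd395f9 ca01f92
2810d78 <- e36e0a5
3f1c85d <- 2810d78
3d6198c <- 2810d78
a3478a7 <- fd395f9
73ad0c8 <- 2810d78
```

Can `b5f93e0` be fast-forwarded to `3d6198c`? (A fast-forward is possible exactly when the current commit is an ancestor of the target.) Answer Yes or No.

Yes

A fast-forward from b5f93e0 to 3d6198c is possible iff b5f93e0 is an ancestor of 3d6198c.
Ancestors of 3d6198c: {2810d78, 3d6198c, 45acfea, 6bf2443, 76d553f, b5f93e0, ca01f92, ded22c9, e36e0a5, e943bfb, fd395f9}.
b5f93e0 is among them, so fast-forward is possible.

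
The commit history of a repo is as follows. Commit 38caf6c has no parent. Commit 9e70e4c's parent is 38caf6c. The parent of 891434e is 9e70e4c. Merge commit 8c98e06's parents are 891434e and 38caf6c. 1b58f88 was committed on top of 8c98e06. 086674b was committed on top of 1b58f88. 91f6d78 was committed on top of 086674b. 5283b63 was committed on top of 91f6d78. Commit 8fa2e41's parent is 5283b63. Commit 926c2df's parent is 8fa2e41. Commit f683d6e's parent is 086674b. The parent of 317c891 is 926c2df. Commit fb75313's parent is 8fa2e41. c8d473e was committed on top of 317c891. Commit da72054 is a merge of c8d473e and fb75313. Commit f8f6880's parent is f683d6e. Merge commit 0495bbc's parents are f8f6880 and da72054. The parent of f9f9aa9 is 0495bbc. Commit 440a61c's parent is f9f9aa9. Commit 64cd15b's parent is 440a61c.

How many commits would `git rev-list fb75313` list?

Walking parent pointers from fb75313: reachable set = {086674b, 1b58f88, 38caf6c, 5283b63, 891434e, 8c98e06, 8fa2e41, 91f6d78, 9e70e4c, fb75313}.
That is 10 commits.

10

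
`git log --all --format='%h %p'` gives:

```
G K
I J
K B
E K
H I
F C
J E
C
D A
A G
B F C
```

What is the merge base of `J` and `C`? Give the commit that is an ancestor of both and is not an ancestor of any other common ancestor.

Ancestors of J: {B, C, E, F, J, K}.
Ancestors of C: {C}.
Common ancestors: {C}.
The only common ancestor is C, so it is the merge base.

C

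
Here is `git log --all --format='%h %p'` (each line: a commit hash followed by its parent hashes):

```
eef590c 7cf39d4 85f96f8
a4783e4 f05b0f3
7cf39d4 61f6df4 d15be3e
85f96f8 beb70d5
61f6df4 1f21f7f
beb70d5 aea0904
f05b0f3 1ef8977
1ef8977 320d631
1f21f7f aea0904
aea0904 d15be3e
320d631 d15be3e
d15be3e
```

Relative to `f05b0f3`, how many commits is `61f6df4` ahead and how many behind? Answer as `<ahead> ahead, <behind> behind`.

3 ahead, 3 behind

Reachable from 61f6df4: {1f21f7f, 61f6df4, aea0904, d15be3e}.
Reachable from f05b0f3: {1ef8977, 320d631, d15be3e, f05b0f3}.
Only in 61f6df4's history (ahead): {1f21f7f, 61f6df4, aea0904} — 3.
Only in f05b0f3's history (behind): {1ef8977, 320d631, f05b0f3} — 3.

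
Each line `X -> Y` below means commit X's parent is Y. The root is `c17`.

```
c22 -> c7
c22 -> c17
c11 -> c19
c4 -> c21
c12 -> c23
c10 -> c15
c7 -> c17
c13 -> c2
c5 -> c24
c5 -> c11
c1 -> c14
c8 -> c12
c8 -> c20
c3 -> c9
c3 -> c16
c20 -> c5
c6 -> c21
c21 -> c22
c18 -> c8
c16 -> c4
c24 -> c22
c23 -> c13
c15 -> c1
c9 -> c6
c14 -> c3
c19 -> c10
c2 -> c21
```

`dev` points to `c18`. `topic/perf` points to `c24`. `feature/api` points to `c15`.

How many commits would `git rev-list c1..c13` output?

2

Reachable from c13: {c13, c17, c2, c21, c22, c7}.
Reachable from c1: {c1, c14, c16, c17, c21, c22, c3, c4, c6, c7, c9}.
In c13's history but not c1's: {c13, c2} — 2 commits.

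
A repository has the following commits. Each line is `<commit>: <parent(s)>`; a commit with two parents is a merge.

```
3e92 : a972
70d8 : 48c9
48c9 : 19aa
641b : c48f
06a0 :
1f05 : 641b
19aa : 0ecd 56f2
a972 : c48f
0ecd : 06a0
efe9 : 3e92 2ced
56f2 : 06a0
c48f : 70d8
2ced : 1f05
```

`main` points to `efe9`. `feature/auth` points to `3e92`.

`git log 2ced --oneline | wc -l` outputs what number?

10

Walking parent pointers from 2ced: reachable set = {06a0, 0ecd, 19aa, 1f05, 2ced, 48c9, 56f2, 641b, 70d8, c48f}.
That is 10 commits.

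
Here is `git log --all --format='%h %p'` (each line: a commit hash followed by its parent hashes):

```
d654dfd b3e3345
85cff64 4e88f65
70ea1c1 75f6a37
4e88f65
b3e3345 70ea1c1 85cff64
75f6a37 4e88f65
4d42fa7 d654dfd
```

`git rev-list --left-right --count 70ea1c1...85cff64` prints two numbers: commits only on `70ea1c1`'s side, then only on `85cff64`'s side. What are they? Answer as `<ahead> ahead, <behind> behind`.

2 ahead, 1 behind

Reachable from 70ea1c1: {4e88f65, 70ea1c1, 75f6a37}.
Reachable from 85cff64: {4e88f65, 85cff64}.
Only in 70ea1c1's history (ahead): {70ea1c1, 75f6a37} — 2.
Only in 85cff64's history (behind): {85cff64} — 1.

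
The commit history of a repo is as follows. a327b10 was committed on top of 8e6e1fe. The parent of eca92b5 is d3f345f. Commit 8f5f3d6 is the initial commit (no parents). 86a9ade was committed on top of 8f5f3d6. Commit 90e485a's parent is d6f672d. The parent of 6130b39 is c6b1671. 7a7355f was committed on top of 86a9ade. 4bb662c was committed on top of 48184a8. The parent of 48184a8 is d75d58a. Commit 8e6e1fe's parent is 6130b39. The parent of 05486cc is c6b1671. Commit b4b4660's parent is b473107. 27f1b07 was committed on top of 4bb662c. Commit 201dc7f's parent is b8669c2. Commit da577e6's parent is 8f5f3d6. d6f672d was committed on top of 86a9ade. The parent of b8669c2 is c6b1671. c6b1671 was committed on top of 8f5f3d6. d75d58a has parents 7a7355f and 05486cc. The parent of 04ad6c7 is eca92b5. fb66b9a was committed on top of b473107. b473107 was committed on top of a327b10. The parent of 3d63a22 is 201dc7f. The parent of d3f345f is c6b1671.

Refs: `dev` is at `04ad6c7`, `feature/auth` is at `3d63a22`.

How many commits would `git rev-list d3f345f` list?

3

Walking parent pointers from d3f345f: reachable set = {8f5f3d6, c6b1671, d3f345f}.
That is 3 commits.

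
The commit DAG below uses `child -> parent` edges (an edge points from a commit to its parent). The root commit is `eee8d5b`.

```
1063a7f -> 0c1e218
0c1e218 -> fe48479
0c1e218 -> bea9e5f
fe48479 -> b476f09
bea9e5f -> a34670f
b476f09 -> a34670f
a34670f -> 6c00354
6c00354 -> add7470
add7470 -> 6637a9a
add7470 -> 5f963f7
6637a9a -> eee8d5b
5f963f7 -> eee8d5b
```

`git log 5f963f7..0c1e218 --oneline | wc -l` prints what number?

Reachable from 0c1e218: {0c1e218, 5f963f7, 6637a9a, 6c00354, a34670f, add7470, b476f09, bea9e5f, eee8d5b, fe48479}.
Reachable from 5f963f7: {5f963f7, eee8d5b}.
In 0c1e218's history but not 5f963f7's: {0c1e218, 6637a9a, 6c00354, a34670f, add7470, b476f09, bea9e5f, fe48479} — 8 commits.

8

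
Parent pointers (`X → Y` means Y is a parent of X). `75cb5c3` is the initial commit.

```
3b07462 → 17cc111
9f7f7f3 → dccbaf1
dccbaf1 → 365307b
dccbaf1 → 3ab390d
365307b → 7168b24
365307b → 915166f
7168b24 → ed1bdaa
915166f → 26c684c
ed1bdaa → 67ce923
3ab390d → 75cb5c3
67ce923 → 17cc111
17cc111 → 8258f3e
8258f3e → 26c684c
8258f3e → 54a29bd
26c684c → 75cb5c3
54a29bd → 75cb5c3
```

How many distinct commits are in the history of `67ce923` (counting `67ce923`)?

Walking parent pointers from 67ce923: reachable set = {17cc111, 26c684c, 54a29bd, 67ce923, 75cb5c3, 8258f3e}.
That is 6 commits.

6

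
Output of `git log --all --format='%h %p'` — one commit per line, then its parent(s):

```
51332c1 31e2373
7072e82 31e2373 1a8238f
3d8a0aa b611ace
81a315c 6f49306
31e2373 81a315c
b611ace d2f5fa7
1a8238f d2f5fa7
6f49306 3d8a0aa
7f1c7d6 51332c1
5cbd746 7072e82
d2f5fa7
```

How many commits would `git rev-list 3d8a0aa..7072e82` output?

5

Reachable from 7072e82: {1a8238f, 31e2373, 3d8a0aa, 6f49306, 7072e82, 81a315c, b611ace, d2f5fa7}.
Reachable from 3d8a0aa: {3d8a0aa, b611ace, d2f5fa7}.
In 7072e82's history but not 3d8a0aa's: {1a8238f, 31e2373, 6f49306, 7072e82, 81a315c} — 5 commits.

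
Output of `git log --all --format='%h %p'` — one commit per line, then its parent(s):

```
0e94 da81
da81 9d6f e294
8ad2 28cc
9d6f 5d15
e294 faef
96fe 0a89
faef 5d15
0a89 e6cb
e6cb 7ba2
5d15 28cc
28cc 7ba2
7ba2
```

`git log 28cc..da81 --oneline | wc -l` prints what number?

5

Reachable from da81: {28cc, 5d15, 7ba2, 9d6f, da81, e294, faef}.
Reachable from 28cc: {28cc, 7ba2}.
In da81's history but not 28cc's: {5d15, 9d6f, da81, e294, faef} — 5 commits.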